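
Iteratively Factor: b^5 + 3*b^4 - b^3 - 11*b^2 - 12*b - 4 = (b + 1)*(b^4 + 2*b^3 - 3*b^2 - 8*b - 4) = (b + 1)^2*(b^3 + b^2 - 4*b - 4) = (b + 1)^3*(b^2 - 4) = (b - 2)*(b + 1)^3*(b + 2)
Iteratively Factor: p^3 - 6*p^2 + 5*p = (p)*(p^2 - 6*p + 5) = p*(p - 1)*(p - 5)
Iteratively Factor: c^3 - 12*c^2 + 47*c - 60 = (c - 5)*(c^2 - 7*c + 12) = (c - 5)*(c - 3)*(c - 4)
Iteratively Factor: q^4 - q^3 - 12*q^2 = (q)*(q^3 - q^2 - 12*q) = q^2*(q^2 - q - 12) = q^2*(q + 3)*(q - 4)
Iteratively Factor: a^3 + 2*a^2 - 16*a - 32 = (a - 4)*(a^2 + 6*a + 8) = (a - 4)*(a + 4)*(a + 2)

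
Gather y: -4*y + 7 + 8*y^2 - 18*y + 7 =8*y^2 - 22*y + 14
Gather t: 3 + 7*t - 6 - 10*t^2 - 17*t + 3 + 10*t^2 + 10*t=0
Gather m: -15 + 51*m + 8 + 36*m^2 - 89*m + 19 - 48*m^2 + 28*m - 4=-12*m^2 - 10*m + 8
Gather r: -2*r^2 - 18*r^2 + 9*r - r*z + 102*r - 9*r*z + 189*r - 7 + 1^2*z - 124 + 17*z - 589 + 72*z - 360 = -20*r^2 + r*(300 - 10*z) + 90*z - 1080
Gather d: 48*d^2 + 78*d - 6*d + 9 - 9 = 48*d^2 + 72*d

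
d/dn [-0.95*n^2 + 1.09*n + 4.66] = 1.09 - 1.9*n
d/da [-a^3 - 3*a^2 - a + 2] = -3*a^2 - 6*a - 1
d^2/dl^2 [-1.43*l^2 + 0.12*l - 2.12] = -2.86000000000000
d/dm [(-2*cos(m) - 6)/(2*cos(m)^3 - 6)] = (-3*(cos(m) + 3)*cos(m)^2 + cos(m)^3 - 3)*sin(m)/(cos(m)^3 - 3)^2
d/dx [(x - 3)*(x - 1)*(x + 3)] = 3*x^2 - 2*x - 9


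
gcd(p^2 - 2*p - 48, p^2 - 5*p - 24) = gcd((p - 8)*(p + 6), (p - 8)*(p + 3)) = p - 8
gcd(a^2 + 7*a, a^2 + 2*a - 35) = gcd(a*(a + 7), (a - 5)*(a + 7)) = a + 7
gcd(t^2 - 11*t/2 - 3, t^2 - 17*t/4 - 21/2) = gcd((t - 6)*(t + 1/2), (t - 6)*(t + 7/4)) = t - 6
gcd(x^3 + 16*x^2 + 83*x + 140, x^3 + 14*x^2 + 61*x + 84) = x^2 + 11*x + 28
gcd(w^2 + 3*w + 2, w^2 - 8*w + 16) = 1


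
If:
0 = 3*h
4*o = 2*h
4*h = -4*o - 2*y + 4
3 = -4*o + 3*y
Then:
No Solution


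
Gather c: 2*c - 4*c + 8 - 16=-2*c - 8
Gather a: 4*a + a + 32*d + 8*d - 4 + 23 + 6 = 5*a + 40*d + 25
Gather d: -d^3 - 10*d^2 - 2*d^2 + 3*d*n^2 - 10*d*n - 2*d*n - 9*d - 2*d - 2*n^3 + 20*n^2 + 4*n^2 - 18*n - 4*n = -d^3 - 12*d^2 + d*(3*n^2 - 12*n - 11) - 2*n^3 + 24*n^2 - 22*n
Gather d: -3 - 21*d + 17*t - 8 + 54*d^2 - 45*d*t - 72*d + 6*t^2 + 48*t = 54*d^2 + d*(-45*t - 93) + 6*t^2 + 65*t - 11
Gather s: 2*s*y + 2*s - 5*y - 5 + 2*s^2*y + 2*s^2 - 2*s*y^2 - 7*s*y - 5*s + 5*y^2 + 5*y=s^2*(2*y + 2) + s*(-2*y^2 - 5*y - 3) + 5*y^2 - 5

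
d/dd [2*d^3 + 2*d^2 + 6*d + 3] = 6*d^2 + 4*d + 6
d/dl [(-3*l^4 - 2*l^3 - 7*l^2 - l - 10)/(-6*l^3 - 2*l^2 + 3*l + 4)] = (18*l^6 + 12*l^5 - 65*l^4 - 72*l^3 - 227*l^2 - 96*l + 26)/(36*l^6 + 24*l^5 - 32*l^4 - 60*l^3 - 7*l^2 + 24*l + 16)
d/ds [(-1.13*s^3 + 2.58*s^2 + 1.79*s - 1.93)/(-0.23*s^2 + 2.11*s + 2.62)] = (0.2599*s^4 - 4.7686*s^3 - 3.0263*s^2 + 12.6314*s + 8.7621)/(0.0529*s^4 - 0.9706*s^3 + 3.2469*s^2 + 11.0564*s + 6.8644)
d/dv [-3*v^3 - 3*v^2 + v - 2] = -9*v^2 - 6*v + 1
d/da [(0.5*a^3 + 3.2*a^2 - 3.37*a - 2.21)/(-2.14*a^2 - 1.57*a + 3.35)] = (-1.07*a^4 - 1.57*a^3 - 7.2108*a^2 + 11.9812*a - 14.7592)/(4.5796*a^4 + 6.7196*a^3 - 11.8731*a^2 - 10.519*a + 11.2225)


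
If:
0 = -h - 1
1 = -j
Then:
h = -1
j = -1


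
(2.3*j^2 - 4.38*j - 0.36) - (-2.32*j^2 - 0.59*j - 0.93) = 4.62*j^2 - 3.79*j + 0.57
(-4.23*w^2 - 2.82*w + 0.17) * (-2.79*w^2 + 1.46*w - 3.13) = 11.8017*w^4 + 1.692*w^3 + 8.6484*w^2 + 9.0748*w - 0.5321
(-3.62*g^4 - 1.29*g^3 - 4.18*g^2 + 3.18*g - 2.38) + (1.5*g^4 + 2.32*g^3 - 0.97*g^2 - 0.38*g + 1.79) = -2.12*g^4 + 1.03*g^3 - 5.15*g^2 + 2.8*g - 0.59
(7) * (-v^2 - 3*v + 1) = -7*v^2 - 21*v + 7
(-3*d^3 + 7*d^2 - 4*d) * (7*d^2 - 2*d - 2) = -21*d^5 + 55*d^4 - 36*d^3 - 6*d^2 + 8*d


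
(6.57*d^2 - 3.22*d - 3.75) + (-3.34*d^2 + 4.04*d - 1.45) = 3.23*d^2 + 0.82*d - 5.2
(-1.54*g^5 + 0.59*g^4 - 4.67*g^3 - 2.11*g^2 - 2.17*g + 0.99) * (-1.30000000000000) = 2.002*g^5 - 0.767*g^4 + 6.071*g^3 + 2.743*g^2 + 2.821*g - 1.287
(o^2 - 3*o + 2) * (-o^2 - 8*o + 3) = -o^4 - 5*o^3 + 25*o^2 - 25*o + 6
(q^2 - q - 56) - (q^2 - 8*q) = 7*q - 56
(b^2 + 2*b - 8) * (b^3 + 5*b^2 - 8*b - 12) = b^5 + 7*b^4 - 6*b^3 - 68*b^2 + 40*b + 96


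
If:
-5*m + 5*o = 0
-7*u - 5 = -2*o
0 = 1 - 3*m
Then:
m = 1/3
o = 1/3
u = -13/21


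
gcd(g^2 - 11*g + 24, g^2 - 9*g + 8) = g - 8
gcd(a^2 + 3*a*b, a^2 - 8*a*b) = a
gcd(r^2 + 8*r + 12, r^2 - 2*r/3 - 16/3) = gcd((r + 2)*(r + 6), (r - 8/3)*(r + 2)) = r + 2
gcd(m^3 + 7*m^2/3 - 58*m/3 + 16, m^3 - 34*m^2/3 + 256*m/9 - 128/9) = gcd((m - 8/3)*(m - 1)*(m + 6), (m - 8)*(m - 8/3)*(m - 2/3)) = m - 8/3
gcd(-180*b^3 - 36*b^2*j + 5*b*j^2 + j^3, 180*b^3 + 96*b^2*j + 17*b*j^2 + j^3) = 30*b^2 + 11*b*j + j^2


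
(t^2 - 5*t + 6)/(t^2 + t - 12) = (t - 2)/(t + 4)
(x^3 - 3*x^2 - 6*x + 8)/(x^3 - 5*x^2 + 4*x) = (x + 2)/x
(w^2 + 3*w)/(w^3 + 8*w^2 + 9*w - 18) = w/(w^2 + 5*w - 6)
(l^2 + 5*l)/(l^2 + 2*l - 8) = l*(l + 5)/(l^2 + 2*l - 8)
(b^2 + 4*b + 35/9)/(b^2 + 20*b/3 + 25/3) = (b + 7/3)/(b + 5)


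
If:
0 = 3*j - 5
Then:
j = 5/3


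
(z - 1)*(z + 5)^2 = z^3 + 9*z^2 + 15*z - 25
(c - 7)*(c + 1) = c^2 - 6*c - 7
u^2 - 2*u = u*(u - 2)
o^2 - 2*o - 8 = (o - 4)*(o + 2)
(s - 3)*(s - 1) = s^2 - 4*s + 3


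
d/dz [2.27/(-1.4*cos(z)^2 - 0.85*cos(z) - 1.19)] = -(6.356*cos(z) + 1.9295)*sin(z)/(1.4*cos(z)^2 + 0.85*cos(z) + 1.19)^2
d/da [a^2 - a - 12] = 2*a - 1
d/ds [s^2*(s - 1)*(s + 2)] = s*(4*s^2 + 3*s - 4)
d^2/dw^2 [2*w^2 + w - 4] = 4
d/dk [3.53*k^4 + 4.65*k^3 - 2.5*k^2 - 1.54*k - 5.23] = 14.12*k^3 + 13.95*k^2 - 5.0*k - 1.54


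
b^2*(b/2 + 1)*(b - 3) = b^4/2 - b^3/2 - 3*b^2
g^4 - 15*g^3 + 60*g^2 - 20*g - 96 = (g - 8)*(g - 6)*(g - 2)*(g + 1)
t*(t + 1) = t^2 + t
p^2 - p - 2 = (p - 2)*(p + 1)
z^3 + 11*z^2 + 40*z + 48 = (z + 3)*(z + 4)^2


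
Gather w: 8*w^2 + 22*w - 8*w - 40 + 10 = 8*w^2 + 14*w - 30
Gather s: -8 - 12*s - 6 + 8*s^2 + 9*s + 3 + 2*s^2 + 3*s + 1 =10*s^2 - 10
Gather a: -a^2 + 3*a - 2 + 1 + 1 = -a^2 + 3*a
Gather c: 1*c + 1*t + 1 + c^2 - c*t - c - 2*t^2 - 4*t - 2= c^2 - c*t - 2*t^2 - 3*t - 1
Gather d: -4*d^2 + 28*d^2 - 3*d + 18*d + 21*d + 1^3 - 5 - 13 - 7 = 24*d^2 + 36*d - 24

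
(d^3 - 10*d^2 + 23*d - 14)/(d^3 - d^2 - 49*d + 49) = (d - 2)/(d + 7)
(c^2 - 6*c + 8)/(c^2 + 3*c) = (c^2 - 6*c + 8)/(c*(c + 3))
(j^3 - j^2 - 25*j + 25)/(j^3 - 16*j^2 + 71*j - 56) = (j^2 - 25)/(j^2 - 15*j + 56)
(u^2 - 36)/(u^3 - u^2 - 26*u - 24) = (u + 6)/(u^2 + 5*u + 4)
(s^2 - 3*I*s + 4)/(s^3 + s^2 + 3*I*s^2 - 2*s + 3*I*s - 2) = (s - 4*I)/(s^2 + s*(1 + 2*I) + 2*I)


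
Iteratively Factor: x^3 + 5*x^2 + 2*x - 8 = (x - 1)*(x^2 + 6*x + 8) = (x - 1)*(x + 2)*(x + 4)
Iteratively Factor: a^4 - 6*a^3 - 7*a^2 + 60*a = (a + 3)*(a^3 - 9*a^2 + 20*a) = a*(a + 3)*(a^2 - 9*a + 20) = a*(a - 5)*(a + 3)*(a - 4)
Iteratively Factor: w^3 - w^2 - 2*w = (w)*(w^2 - w - 2) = w*(w + 1)*(w - 2)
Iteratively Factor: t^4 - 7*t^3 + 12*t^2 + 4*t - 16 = (t + 1)*(t^3 - 8*t^2 + 20*t - 16) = (t - 2)*(t + 1)*(t^2 - 6*t + 8) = (t - 4)*(t - 2)*(t + 1)*(t - 2)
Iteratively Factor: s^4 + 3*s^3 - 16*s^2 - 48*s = (s + 3)*(s^3 - 16*s) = (s - 4)*(s + 3)*(s^2 + 4*s) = s*(s - 4)*(s + 3)*(s + 4)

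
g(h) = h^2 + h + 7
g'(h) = 2*h + 1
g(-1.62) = 8.00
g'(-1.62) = -2.24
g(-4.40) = 21.96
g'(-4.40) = -7.80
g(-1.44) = 7.63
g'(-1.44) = -1.88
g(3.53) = 22.99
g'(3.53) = 8.06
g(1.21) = 9.67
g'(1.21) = 3.42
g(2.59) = 16.30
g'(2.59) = 6.18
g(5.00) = 37.00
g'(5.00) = 11.00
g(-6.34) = 40.86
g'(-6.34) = -11.68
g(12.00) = 163.00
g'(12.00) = 25.00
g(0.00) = 7.00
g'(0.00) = 1.00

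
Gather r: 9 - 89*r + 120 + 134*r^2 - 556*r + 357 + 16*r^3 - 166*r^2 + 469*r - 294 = 16*r^3 - 32*r^2 - 176*r + 192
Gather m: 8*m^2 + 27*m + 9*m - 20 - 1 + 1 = 8*m^2 + 36*m - 20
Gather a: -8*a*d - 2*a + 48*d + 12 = a*(-8*d - 2) + 48*d + 12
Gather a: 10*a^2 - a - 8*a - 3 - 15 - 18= 10*a^2 - 9*a - 36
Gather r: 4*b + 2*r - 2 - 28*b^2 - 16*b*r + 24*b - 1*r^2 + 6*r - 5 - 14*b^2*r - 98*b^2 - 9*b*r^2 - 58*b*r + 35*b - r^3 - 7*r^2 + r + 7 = -126*b^2 + 63*b - r^3 + r^2*(-9*b - 8) + r*(-14*b^2 - 74*b + 9)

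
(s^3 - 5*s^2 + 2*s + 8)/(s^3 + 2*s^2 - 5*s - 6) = (s - 4)/(s + 3)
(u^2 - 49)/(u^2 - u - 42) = (u + 7)/(u + 6)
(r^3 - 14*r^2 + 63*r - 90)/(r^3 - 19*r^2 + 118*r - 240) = (r - 3)/(r - 8)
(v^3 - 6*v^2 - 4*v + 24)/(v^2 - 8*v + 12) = v + 2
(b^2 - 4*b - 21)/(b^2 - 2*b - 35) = (b + 3)/(b + 5)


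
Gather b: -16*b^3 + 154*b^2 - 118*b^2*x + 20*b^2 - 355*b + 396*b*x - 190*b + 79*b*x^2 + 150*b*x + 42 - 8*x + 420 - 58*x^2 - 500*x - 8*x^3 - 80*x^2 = -16*b^3 + b^2*(174 - 118*x) + b*(79*x^2 + 546*x - 545) - 8*x^3 - 138*x^2 - 508*x + 462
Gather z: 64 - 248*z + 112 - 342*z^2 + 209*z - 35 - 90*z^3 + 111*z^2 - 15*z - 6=-90*z^3 - 231*z^2 - 54*z + 135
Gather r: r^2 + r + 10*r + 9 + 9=r^2 + 11*r + 18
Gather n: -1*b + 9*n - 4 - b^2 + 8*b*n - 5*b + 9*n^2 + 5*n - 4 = -b^2 - 6*b + 9*n^2 + n*(8*b + 14) - 8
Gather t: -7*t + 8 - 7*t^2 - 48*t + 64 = -7*t^2 - 55*t + 72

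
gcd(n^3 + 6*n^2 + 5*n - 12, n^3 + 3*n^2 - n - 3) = n^2 + 2*n - 3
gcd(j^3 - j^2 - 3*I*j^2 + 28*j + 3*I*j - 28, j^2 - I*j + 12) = 1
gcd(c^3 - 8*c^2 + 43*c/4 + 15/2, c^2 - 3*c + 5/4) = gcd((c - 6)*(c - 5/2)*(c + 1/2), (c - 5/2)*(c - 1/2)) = c - 5/2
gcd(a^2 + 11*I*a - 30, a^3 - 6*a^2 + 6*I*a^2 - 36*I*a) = a + 6*I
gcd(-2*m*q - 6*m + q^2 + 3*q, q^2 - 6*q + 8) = 1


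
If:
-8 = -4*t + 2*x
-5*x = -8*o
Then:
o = 5*x/8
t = x/2 + 2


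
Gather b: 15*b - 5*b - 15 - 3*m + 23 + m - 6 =10*b - 2*m + 2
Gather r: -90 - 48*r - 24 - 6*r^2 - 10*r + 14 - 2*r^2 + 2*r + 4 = -8*r^2 - 56*r - 96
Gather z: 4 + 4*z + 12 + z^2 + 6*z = z^2 + 10*z + 16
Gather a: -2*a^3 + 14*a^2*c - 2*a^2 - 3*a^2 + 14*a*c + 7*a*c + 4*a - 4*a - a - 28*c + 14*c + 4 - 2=-2*a^3 + a^2*(14*c - 5) + a*(21*c - 1) - 14*c + 2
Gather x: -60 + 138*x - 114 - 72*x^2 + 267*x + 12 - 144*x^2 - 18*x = -216*x^2 + 387*x - 162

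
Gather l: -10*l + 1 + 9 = 10 - 10*l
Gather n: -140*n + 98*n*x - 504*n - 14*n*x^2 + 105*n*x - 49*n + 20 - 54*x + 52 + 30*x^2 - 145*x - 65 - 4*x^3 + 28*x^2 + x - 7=n*(-14*x^2 + 203*x - 693) - 4*x^3 + 58*x^2 - 198*x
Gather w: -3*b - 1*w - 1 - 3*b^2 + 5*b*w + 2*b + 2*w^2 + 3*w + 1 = -3*b^2 - b + 2*w^2 + w*(5*b + 2)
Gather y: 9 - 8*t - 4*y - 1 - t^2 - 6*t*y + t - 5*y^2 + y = -t^2 - 7*t - 5*y^2 + y*(-6*t - 3) + 8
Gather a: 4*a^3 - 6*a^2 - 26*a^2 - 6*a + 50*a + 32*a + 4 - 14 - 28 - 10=4*a^3 - 32*a^2 + 76*a - 48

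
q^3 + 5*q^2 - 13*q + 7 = (q - 1)^2*(q + 7)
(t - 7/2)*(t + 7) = t^2 + 7*t/2 - 49/2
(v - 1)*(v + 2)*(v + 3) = v^3 + 4*v^2 + v - 6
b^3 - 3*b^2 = b^2*(b - 3)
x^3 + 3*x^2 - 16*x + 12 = (x - 2)*(x - 1)*(x + 6)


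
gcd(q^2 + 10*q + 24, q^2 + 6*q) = q + 6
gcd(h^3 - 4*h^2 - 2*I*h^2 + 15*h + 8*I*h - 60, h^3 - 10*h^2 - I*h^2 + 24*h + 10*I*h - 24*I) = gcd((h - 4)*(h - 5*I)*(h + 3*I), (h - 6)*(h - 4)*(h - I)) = h - 4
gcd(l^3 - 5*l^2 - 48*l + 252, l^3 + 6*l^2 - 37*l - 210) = l^2 + l - 42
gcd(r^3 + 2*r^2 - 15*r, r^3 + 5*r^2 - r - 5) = r + 5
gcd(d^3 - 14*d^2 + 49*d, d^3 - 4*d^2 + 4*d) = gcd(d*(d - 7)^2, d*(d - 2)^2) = d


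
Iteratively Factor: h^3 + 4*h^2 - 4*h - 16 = (h - 2)*(h^2 + 6*h + 8) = (h - 2)*(h + 2)*(h + 4)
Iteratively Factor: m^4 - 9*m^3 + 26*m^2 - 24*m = (m)*(m^3 - 9*m^2 + 26*m - 24) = m*(m - 2)*(m^2 - 7*m + 12) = m*(m - 4)*(m - 2)*(m - 3)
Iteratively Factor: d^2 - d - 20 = (d + 4)*(d - 5)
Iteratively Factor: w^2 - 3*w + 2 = (w - 2)*(w - 1)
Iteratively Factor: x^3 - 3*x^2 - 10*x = (x + 2)*(x^2 - 5*x) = x*(x + 2)*(x - 5)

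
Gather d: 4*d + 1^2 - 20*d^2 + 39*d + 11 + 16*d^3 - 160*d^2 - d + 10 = 16*d^3 - 180*d^2 + 42*d + 22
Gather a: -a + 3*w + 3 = -a + 3*w + 3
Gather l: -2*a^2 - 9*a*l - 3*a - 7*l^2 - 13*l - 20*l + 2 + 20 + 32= -2*a^2 - 3*a - 7*l^2 + l*(-9*a - 33) + 54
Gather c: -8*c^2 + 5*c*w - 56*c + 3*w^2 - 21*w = -8*c^2 + c*(5*w - 56) + 3*w^2 - 21*w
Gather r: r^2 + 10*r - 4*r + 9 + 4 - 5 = r^2 + 6*r + 8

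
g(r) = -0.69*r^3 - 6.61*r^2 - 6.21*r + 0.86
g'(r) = -2.07*r^2 - 13.22*r - 6.21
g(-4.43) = -41.36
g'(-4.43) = 11.73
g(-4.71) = -44.43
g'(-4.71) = 10.14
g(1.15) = -16.07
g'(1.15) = -24.15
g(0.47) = -3.59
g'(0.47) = -12.88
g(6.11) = -441.24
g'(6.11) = -164.26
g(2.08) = -46.86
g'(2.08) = -42.66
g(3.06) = -99.81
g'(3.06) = -66.05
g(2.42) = -62.66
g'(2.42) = -50.33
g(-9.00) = 24.35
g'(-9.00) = -54.90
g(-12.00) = 315.86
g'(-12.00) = -145.65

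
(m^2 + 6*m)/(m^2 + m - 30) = m/(m - 5)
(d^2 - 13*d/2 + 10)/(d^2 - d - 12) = (d - 5/2)/(d + 3)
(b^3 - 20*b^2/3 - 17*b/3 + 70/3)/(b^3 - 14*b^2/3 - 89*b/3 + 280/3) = (3*b^2 + b - 10)/(3*b^2 + 7*b - 40)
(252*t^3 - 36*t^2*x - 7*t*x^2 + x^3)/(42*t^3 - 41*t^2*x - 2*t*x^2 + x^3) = (-6*t + x)/(-t + x)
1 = 1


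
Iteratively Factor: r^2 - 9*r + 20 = (r - 5)*(r - 4)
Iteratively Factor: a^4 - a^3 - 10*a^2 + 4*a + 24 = (a - 3)*(a^3 + 2*a^2 - 4*a - 8) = (a - 3)*(a + 2)*(a^2 - 4) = (a - 3)*(a + 2)^2*(a - 2)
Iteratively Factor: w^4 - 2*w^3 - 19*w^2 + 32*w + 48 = (w - 3)*(w^3 + w^2 - 16*w - 16) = (w - 3)*(w + 4)*(w^2 - 3*w - 4) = (w - 4)*(w - 3)*(w + 4)*(w + 1)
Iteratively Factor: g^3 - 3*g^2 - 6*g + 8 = (g - 4)*(g^2 + g - 2) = (g - 4)*(g - 1)*(g + 2)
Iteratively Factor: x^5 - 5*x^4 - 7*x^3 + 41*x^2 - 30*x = (x + 3)*(x^4 - 8*x^3 + 17*x^2 - 10*x) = x*(x + 3)*(x^3 - 8*x^2 + 17*x - 10) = x*(x - 2)*(x + 3)*(x^2 - 6*x + 5) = x*(x - 5)*(x - 2)*(x + 3)*(x - 1)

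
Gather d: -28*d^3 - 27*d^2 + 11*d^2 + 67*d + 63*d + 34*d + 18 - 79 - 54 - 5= -28*d^3 - 16*d^2 + 164*d - 120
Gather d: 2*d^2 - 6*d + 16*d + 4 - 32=2*d^2 + 10*d - 28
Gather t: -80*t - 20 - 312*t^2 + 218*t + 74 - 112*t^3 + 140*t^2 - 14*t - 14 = -112*t^3 - 172*t^2 + 124*t + 40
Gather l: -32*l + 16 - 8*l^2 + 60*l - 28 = -8*l^2 + 28*l - 12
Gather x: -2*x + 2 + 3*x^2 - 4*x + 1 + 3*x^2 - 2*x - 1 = 6*x^2 - 8*x + 2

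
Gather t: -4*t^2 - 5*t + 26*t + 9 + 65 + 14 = -4*t^2 + 21*t + 88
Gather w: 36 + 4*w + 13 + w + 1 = 5*w + 50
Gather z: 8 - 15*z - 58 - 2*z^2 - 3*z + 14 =-2*z^2 - 18*z - 36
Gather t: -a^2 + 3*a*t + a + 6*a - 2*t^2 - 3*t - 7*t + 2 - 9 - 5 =-a^2 + 7*a - 2*t^2 + t*(3*a - 10) - 12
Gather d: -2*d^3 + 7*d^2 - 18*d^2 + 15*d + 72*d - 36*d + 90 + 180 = -2*d^3 - 11*d^2 + 51*d + 270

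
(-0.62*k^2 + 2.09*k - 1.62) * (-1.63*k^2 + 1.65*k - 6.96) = 1.0106*k^4 - 4.4297*k^3 + 10.4043*k^2 - 17.2194*k + 11.2752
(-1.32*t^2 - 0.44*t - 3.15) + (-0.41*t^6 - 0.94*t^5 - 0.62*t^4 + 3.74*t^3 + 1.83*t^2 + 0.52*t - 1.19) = -0.41*t^6 - 0.94*t^5 - 0.62*t^4 + 3.74*t^3 + 0.51*t^2 + 0.08*t - 4.34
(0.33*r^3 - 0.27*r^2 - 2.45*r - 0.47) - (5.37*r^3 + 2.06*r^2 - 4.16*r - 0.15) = -5.04*r^3 - 2.33*r^2 + 1.71*r - 0.32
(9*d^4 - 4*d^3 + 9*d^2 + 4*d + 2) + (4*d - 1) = 9*d^4 - 4*d^3 + 9*d^2 + 8*d + 1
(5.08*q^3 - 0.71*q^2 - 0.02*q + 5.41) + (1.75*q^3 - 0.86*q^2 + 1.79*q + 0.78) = 6.83*q^3 - 1.57*q^2 + 1.77*q + 6.19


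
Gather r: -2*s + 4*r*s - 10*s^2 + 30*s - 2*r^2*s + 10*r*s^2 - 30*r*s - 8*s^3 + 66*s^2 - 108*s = -2*r^2*s + r*(10*s^2 - 26*s) - 8*s^3 + 56*s^2 - 80*s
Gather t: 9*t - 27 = 9*t - 27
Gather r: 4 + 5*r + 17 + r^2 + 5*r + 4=r^2 + 10*r + 25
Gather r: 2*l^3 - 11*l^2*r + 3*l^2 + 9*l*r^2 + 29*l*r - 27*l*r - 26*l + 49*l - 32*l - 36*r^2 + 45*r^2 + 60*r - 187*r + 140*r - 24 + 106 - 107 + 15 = 2*l^3 + 3*l^2 - 9*l + r^2*(9*l + 9) + r*(-11*l^2 + 2*l + 13) - 10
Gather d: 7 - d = 7 - d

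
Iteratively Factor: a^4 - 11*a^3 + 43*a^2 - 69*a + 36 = (a - 3)*(a^3 - 8*a^2 + 19*a - 12) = (a - 3)*(a - 1)*(a^2 - 7*a + 12) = (a - 3)^2*(a - 1)*(a - 4)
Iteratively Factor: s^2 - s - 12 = (s - 4)*(s + 3)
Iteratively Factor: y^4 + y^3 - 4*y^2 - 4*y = (y - 2)*(y^3 + 3*y^2 + 2*y) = (y - 2)*(y + 1)*(y^2 + 2*y) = (y - 2)*(y + 1)*(y + 2)*(y)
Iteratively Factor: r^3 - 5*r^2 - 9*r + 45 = (r - 3)*(r^2 - 2*r - 15) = (r - 3)*(r + 3)*(r - 5)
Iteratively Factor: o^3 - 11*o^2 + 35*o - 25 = (o - 5)*(o^2 - 6*o + 5) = (o - 5)*(o - 1)*(o - 5)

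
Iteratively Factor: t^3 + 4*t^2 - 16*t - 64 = (t + 4)*(t^2 - 16) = (t + 4)^2*(t - 4)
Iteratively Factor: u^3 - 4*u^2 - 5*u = (u)*(u^2 - 4*u - 5) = u*(u + 1)*(u - 5)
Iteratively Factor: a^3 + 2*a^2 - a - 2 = (a + 1)*(a^2 + a - 2) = (a - 1)*(a + 1)*(a + 2)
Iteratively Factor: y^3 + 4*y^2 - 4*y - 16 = (y + 2)*(y^2 + 2*y - 8) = (y + 2)*(y + 4)*(y - 2)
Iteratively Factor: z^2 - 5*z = (z)*(z - 5)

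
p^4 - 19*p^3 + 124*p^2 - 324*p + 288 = (p - 8)*(p - 6)*(p - 3)*(p - 2)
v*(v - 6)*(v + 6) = v^3 - 36*v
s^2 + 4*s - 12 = (s - 2)*(s + 6)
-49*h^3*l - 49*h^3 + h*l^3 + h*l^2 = (-7*h + l)*(7*h + l)*(h*l + h)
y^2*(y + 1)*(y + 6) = y^4 + 7*y^3 + 6*y^2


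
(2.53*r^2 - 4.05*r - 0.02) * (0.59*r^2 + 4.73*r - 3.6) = 1.4927*r^4 + 9.5774*r^3 - 28.2763*r^2 + 14.4854*r + 0.072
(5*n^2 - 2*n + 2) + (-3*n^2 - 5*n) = 2*n^2 - 7*n + 2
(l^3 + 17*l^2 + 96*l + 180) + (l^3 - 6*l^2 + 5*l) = 2*l^3 + 11*l^2 + 101*l + 180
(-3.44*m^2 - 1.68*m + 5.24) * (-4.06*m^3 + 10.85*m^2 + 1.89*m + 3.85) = 13.9664*m^5 - 30.5032*m^4 - 46.004*m^3 + 40.4348*m^2 + 3.4356*m + 20.174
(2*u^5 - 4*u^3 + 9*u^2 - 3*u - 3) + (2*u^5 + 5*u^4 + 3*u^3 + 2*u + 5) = 4*u^5 + 5*u^4 - u^3 + 9*u^2 - u + 2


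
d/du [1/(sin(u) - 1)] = -cos(u)/(sin(u) - 1)^2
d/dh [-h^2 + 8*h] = 8 - 2*h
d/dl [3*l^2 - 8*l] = 6*l - 8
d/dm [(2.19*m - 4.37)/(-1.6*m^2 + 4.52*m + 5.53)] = (3.504*m^2 - 13.984*m + 31.8631)/(2.56*m^4 - 14.464*m^3 + 2.73439999999999*m^2 + 49.9912*m + 30.5809)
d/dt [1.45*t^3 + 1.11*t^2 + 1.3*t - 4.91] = 4.35*t^2 + 2.22*t + 1.3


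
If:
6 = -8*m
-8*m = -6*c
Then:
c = -1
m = -3/4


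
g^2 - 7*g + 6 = (g - 6)*(g - 1)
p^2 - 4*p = p*(p - 4)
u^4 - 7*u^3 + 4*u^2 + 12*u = u*(u - 6)*(u - 2)*(u + 1)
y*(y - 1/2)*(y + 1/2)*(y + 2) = y^4 + 2*y^3 - y^2/4 - y/2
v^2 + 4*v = v*(v + 4)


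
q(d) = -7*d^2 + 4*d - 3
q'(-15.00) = 214.00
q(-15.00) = -1638.00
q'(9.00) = -122.00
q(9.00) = -534.00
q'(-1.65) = 27.10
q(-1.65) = -28.66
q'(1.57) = -17.98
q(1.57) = -13.97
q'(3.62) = -46.68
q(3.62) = -80.25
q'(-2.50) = 39.00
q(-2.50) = -56.75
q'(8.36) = -113.04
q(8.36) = -458.79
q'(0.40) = -1.60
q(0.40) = -2.52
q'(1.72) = -20.08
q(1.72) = -16.83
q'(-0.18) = 6.52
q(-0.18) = -3.95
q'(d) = 4 - 14*d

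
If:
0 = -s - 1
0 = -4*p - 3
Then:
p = -3/4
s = -1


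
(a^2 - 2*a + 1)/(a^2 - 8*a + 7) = (a - 1)/(a - 7)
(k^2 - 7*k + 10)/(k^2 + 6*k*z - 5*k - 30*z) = (k - 2)/(k + 6*z)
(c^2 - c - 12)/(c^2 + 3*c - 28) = (c + 3)/(c + 7)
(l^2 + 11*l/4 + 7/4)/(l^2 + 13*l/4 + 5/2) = (4*l^2 + 11*l + 7)/(4*l^2 + 13*l + 10)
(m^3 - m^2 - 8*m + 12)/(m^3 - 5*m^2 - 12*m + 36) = (m - 2)/(m - 6)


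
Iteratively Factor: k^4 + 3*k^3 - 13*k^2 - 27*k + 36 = (k + 3)*(k^3 - 13*k + 12) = (k - 1)*(k + 3)*(k^2 + k - 12) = (k - 1)*(k + 3)*(k + 4)*(k - 3)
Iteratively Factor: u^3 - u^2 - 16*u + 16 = (u - 4)*(u^2 + 3*u - 4) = (u - 4)*(u + 4)*(u - 1)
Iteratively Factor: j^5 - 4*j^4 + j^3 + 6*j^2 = (j)*(j^4 - 4*j^3 + j^2 + 6*j) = j*(j + 1)*(j^3 - 5*j^2 + 6*j) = j*(j - 3)*(j + 1)*(j^2 - 2*j) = j^2*(j - 3)*(j + 1)*(j - 2)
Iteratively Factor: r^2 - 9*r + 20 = (r - 4)*(r - 5)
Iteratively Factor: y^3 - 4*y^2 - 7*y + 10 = (y + 2)*(y^2 - 6*y + 5) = (y - 1)*(y + 2)*(y - 5)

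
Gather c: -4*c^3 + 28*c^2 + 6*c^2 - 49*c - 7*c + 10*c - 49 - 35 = -4*c^3 + 34*c^2 - 46*c - 84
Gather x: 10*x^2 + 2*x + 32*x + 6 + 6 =10*x^2 + 34*x + 12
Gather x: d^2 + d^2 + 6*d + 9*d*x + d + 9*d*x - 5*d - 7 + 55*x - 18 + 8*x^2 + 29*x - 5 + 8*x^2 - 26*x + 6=2*d^2 + 2*d + 16*x^2 + x*(18*d + 58) - 24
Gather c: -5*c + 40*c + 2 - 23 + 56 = 35*c + 35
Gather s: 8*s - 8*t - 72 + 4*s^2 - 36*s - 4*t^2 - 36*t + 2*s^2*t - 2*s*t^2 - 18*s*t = s^2*(2*t + 4) + s*(-2*t^2 - 18*t - 28) - 4*t^2 - 44*t - 72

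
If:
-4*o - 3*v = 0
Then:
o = -3*v/4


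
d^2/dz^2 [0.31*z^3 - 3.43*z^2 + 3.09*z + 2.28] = 1.86*z - 6.86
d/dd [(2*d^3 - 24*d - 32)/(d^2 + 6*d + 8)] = 2*d*(d + 8)/(d^2 + 8*d + 16)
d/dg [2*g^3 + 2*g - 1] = 6*g^2 + 2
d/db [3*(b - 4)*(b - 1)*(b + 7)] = 9*b^2 + 12*b - 93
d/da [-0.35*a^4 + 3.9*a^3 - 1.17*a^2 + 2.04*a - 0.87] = -1.4*a^3 + 11.7*a^2 - 2.34*a + 2.04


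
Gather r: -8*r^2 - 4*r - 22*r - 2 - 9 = -8*r^2 - 26*r - 11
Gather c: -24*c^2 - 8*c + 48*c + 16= -24*c^2 + 40*c + 16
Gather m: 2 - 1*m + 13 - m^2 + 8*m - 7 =-m^2 + 7*m + 8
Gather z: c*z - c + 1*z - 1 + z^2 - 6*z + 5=-c + z^2 + z*(c - 5) + 4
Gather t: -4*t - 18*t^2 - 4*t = -18*t^2 - 8*t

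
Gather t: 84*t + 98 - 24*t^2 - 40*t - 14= -24*t^2 + 44*t + 84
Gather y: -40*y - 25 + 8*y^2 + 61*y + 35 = 8*y^2 + 21*y + 10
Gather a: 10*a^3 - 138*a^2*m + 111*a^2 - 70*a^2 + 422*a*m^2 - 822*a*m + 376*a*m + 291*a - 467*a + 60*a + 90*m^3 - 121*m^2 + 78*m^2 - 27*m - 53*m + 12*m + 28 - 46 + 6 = 10*a^3 + a^2*(41 - 138*m) + a*(422*m^2 - 446*m - 116) + 90*m^3 - 43*m^2 - 68*m - 12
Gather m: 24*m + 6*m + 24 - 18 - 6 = 30*m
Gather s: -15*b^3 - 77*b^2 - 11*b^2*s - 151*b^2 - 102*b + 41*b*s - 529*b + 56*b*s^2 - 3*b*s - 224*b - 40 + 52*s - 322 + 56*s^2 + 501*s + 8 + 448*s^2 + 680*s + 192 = -15*b^3 - 228*b^2 - 855*b + s^2*(56*b + 504) + s*(-11*b^2 + 38*b + 1233) - 162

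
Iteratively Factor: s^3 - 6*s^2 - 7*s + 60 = (s - 5)*(s^2 - s - 12) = (s - 5)*(s + 3)*(s - 4)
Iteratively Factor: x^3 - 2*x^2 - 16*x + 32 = (x + 4)*(x^2 - 6*x + 8) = (x - 4)*(x + 4)*(x - 2)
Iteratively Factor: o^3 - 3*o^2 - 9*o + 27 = (o - 3)*(o^2 - 9) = (o - 3)*(o + 3)*(o - 3)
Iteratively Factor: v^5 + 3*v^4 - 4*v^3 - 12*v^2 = (v - 2)*(v^4 + 5*v^3 + 6*v^2) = v*(v - 2)*(v^3 + 5*v^2 + 6*v) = v*(v - 2)*(v + 2)*(v^2 + 3*v) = v*(v - 2)*(v + 2)*(v + 3)*(v)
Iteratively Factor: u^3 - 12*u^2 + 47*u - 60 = (u - 3)*(u^2 - 9*u + 20) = (u - 4)*(u - 3)*(u - 5)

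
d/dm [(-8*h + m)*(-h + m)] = -9*h + 2*m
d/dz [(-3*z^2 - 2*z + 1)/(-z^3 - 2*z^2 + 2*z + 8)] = (-3*z^4 - 4*z^3 - 7*z^2 - 44*z - 18)/(z^6 + 4*z^5 - 24*z^3 - 28*z^2 + 32*z + 64)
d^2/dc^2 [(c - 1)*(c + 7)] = 2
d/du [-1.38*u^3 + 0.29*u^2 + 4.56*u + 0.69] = -4.14*u^2 + 0.58*u + 4.56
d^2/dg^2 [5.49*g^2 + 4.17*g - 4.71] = 10.9800000000000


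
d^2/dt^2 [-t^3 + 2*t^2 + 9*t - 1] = 4 - 6*t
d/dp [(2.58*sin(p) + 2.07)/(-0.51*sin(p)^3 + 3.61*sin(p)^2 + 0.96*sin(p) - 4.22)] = (2.6316*sin(p)^3 - 6.1467*sin(p)^2 - 14.9454*sin(p) - 12.8748)*cos(p)/(0.2601*sin(p)^6 - 3.6822*sin(p)^5 + 12.0529*sin(p)^4 + 11.2356*sin(p)^3 - 29.5468*sin(p)^2 - 8.1024*sin(p) + 17.8084)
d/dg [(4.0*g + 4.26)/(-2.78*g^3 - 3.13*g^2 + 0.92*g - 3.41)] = (22.24*g^3 + 48.0484*g^2 + 26.6676*g - 17.5592)/(7.7284*g^6 + 17.4028*g^5 + 4.6817*g^4 + 13.2004*g^3 + 22.193*g^2 - 6.2744*g + 11.6281)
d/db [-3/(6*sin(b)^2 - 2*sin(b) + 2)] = 3*(6*sin(b) - 1)*cos(b)/(2*(3*sin(b)^2 - sin(b) + 1)^2)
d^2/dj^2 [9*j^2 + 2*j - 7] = 18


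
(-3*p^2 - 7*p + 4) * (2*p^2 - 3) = -6*p^4 - 14*p^3 + 17*p^2 + 21*p - 12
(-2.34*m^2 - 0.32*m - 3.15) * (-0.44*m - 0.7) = 1.0296*m^3 + 1.7788*m^2 + 1.61*m + 2.205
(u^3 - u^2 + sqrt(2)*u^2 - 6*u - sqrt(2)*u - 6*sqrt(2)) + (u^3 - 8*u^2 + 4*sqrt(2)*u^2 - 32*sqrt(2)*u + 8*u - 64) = 2*u^3 - 9*u^2 + 5*sqrt(2)*u^2 - 33*sqrt(2)*u + 2*u - 64 - 6*sqrt(2)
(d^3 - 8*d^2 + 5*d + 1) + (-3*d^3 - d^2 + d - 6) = -2*d^3 - 9*d^2 + 6*d - 5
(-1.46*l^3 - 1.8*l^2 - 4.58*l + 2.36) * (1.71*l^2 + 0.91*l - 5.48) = -2.4966*l^5 - 4.4066*l^4 - 1.469*l^3 + 9.7318*l^2 + 27.246*l - 12.9328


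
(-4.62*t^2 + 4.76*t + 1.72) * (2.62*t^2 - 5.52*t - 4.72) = -12.1044*t^4 + 37.9736*t^3 + 0.0376000000000012*t^2 - 31.9616*t - 8.1184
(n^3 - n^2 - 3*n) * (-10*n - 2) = -10*n^4 + 8*n^3 + 32*n^2 + 6*n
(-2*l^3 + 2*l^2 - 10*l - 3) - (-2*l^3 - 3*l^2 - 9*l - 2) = 5*l^2 - l - 1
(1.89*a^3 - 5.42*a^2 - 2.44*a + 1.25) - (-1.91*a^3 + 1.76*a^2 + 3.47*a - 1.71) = 3.8*a^3 - 7.18*a^2 - 5.91*a + 2.96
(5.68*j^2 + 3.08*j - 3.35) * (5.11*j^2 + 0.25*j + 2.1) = 29.0248*j^4 + 17.1588*j^3 - 4.4205*j^2 + 5.6305*j - 7.035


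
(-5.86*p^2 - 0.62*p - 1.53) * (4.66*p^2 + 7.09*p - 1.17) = -27.3076*p^4 - 44.4366*p^3 - 4.6694*p^2 - 10.1223*p + 1.7901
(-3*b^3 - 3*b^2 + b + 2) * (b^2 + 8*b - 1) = -3*b^5 - 27*b^4 - 20*b^3 + 13*b^2 + 15*b - 2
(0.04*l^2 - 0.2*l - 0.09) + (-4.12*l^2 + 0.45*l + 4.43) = -4.08*l^2 + 0.25*l + 4.34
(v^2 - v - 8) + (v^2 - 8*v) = 2*v^2 - 9*v - 8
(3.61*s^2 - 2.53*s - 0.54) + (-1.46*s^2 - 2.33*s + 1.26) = 2.15*s^2 - 4.86*s + 0.72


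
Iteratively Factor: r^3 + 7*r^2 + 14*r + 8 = (r + 4)*(r^2 + 3*r + 2) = (r + 2)*(r + 4)*(r + 1)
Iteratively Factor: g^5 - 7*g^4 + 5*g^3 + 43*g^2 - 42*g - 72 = (g - 3)*(g^4 - 4*g^3 - 7*g^2 + 22*g + 24) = (g - 3)*(g + 1)*(g^3 - 5*g^2 - 2*g + 24) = (g - 3)*(g + 1)*(g + 2)*(g^2 - 7*g + 12) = (g - 3)^2*(g + 1)*(g + 2)*(g - 4)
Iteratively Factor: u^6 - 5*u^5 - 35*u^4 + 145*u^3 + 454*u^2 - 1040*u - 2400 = (u + 2)*(u^5 - 7*u^4 - 21*u^3 + 187*u^2 + 80*u - 1200) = (u - 5)*(u + 2)*(u^4 - 2*u^3 - 31*u^2 + 32*u + 240) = (u - 5)*(u + 2)*(u + 3)*(u^3 - 5*u^2 - 16*u + 80) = (u - 5)*(u + 2)*(u + 3)*(u + 4)*(u^2 - 9*u + 20) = (u - 5)^2*(u + 2)*(u + 3)*(u + 4)*(u - 4)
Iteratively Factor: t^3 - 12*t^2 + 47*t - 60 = (t - 5)*(t^2 - 7*t + 12) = (t - 5)*(t - 4)*(t - 3)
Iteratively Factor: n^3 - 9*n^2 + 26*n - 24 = (n - 4)*(n^2 - 5*n + 6) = (n - 4)*(n - 3)*(n - 2)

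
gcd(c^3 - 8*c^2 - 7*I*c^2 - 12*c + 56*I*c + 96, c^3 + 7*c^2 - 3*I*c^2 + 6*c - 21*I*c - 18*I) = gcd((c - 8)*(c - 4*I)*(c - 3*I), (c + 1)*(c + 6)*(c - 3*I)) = c - 3*I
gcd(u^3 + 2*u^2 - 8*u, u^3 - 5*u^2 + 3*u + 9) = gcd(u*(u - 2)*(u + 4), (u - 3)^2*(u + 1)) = 1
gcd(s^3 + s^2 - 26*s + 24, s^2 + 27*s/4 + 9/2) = s + 6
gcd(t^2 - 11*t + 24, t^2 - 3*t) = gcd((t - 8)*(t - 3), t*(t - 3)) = t - 3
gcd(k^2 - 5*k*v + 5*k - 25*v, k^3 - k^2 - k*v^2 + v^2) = 1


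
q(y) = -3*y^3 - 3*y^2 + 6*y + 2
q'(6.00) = -354.00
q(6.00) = -718.00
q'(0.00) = 6.00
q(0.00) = 2.00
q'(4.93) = -242.32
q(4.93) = -400.80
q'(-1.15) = 1.00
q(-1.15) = -4.30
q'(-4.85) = -176.60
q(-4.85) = 244.58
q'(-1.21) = 0.08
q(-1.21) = -4.34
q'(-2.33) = -28.88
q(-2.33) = 9.68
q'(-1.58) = -6.99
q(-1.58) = -3.14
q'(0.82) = -4.97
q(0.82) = 3.25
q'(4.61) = -212.93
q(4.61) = -328.01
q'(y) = -9*y^2 - 6*y + 6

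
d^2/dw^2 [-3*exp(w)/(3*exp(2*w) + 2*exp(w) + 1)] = (-27*exp(4*w) + 18*exp(3*w) + 54*exp(2*w) + 6*exp(w) - 3)*exp(w)/(27*exp(6*w) + 54*exp(5*w) + 63*exp(4*w) + 44*exp(3*w) + 21*exp(2*w) + 6*exp(w) + 1)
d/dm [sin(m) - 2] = cos(m)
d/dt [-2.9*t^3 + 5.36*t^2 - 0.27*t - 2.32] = -8.7*t^2 + 10.72*t - 0.27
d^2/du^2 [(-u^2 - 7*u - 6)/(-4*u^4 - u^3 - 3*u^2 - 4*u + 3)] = 2*(48*u^8 + 684*u^7 + 1173*u^6 + 537*u^5 + 543*u^4 + 1220*u^3 + 819*u^2 + 459*u + 243)/(64*u^12 + 48*u^11 + 156*u^10 + 265*u^9 + 69*u^8 + 255*u^7 + 66*u^6 - 186*u^5 + 99*u^4 - 125*u^3 - 63*u^2 + 108*u - 27)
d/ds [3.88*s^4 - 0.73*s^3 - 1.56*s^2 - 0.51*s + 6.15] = 15.52*s^3 - 2.19*s^2 - 3.12*s - 0.51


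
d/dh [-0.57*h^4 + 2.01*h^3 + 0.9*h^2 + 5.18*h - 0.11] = -2.28*h^3 + 6.03*h^2 + 1.8*h + 5.18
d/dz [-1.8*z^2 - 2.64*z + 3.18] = -3.6*z - 2.64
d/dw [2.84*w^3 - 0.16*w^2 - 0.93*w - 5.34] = 8.52*w^2 - 0.32*w - 0.93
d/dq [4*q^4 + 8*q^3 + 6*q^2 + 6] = 4*q*(4*q^2 + 6*q + 3)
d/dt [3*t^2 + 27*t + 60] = 6*t + 27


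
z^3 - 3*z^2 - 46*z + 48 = (z - 8)*(z - 1)*(z + 6)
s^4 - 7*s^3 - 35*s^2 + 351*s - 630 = (s - 6)*(s - 5)*(s - 3)*(s + 7)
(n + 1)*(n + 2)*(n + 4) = n^3 + 7*n^2 + 14*n + 8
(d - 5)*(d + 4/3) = d^2 - 11*d/3 - 20/3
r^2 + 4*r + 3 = (r + 1)*(r + 3)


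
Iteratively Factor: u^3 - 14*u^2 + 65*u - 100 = (u - 5)*(u^2 - 9*u + 20) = (u - 5)^2*(u - 4)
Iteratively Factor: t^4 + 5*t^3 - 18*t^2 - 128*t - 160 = (t + 4)*(t^3 + t^2 - 22*t - 40) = (t - 5)*(t + 4)*(t^2 + 6*t + 8) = (t - 5)*(t + 2)*(t + 4)*(t + 4)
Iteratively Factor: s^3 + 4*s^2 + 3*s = (s)*(s^2 + 4*s + 3) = s*(s + 3)*(s + 1)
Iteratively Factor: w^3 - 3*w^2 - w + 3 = (w - 3)*(w^2 - 1) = (w - 3)*(w - 1)*(w + 1)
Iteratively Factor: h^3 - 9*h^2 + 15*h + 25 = (h - 5)*(h^2 - 4*h - 5) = (h - 5)*(h + 1)*(h - 5)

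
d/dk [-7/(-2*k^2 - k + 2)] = 7*(-4*k - 1)/(2*k^2 + k - 2)^2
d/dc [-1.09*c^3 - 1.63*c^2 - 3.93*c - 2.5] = -3.27*c^2 - 3.26*c - 3.93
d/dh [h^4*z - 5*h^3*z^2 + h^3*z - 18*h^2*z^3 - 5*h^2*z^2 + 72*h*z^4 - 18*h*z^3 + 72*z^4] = z*(4*h^3 - 15*h^2*z + 3*h^2 - 36*h*z^2 - 10*h*z + 72*z^3 - 18*z^2)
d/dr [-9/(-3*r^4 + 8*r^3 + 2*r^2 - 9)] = 36*r*(-3*r^2 + 6*r + 1)/(3*r^4 - 8*r^3 - 2*r^2 + 9)^2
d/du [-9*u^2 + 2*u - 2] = 2 - 18*u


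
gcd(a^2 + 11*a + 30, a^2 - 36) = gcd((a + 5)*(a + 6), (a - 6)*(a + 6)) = a + 6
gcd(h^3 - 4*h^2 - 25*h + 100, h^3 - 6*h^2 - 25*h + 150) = h^2 - 25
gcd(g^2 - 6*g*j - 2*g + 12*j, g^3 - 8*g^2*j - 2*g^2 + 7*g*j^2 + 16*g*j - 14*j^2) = g - 2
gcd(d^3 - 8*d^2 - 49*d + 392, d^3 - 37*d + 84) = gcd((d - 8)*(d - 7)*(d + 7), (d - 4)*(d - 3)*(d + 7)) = d + 7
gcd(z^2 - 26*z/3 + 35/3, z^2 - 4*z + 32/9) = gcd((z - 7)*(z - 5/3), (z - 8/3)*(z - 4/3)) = 1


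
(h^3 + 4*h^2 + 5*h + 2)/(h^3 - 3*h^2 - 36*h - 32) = (h^2 + 3*h + 2)/(h^2 - 4*h - 32)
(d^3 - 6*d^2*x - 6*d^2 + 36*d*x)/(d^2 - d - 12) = d*(-d^2 + 6*d*x + 6*d - 36*x)/(-d^2 + d + 12)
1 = 1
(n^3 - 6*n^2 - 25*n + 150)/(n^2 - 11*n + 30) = n + 5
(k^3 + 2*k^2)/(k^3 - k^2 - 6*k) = k/(k - 3)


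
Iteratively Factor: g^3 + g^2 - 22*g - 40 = (g + 2)*(g^2 - g - 20) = (g - 5)*(g + 2)*(g + 4)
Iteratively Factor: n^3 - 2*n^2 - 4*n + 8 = (n - 2)*(n^2 - 4) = (n - 2)*(n + 2)*(n - 2)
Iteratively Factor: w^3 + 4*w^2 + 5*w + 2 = (w + 2)*(w^2 + 2*w + 1) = (w + 1)*(w + 2)*(w + 1)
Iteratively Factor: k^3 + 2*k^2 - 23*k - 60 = (k + 3)*(k^2 - k - 20) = (k + 3)*(k + 4)*(k - 5)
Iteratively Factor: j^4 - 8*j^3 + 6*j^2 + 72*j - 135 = (j + 3)*(j^3 - 11*j^2 + 39*j - 45) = (j - 3)*(j + 3)*(j^2 - 8*j + 15) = (j - 5)*(j - 3)*(j + 3)*(j - 3)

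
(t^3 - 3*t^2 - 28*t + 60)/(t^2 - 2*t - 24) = (t^2 + 3*t - 10)/(t + 4)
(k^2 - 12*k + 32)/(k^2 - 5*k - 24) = (k - 4)/(k + 3)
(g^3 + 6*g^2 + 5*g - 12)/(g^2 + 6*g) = (g^3 + 6*g^2 + 5*g - 12)/(g*(g + 6))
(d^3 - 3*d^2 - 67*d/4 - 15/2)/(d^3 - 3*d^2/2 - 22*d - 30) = (d + 1/2)/(d + 2)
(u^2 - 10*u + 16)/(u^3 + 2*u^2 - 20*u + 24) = (u - 8)/(u^2 + 4*u - 12)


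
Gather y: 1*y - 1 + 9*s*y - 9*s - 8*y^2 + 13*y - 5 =-9*s - 8*y^2 + y*(9*s + 14) - 6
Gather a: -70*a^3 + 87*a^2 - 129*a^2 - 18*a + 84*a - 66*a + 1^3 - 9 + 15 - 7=-70*a^3 - 42*a^2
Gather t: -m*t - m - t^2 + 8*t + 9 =-m - t^2 + t*(8 - m) + 9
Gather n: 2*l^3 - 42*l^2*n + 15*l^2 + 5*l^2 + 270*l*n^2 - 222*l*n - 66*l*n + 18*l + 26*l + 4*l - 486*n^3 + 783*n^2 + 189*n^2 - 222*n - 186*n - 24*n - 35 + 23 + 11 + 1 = 2*l^3 + 20*l^2 + 48*l - 486*n^3 + n^2*(270*l + 972) + n*(-42*l^2 - 288*l - 432)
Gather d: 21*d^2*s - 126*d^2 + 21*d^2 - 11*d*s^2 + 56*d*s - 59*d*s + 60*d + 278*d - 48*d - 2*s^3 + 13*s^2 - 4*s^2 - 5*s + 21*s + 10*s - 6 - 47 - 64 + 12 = d^2*(21*s - 105) + d*(-11*s^2 - 3*s + 290) - 2*s^3 + 9*s^2 + 26*s - 105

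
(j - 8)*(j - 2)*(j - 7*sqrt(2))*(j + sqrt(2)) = j^4 - 10*j^3 - 6*sqrt(2)*j^3 + 2*j^2 + 60*sqrt(2)*j^2 - 96*sqrt(2)*j + 140*j - 224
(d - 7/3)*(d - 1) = d^2 - 10*d/3 + 7/3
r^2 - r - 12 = (r - 4)*(r + 3)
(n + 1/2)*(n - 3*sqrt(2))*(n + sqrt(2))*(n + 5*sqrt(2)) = n^4 + n^3/2 + 3*sqrt(2)*n^3 - 26*n^2 + 3*sqrt(2)*n^2/2 - 30*sqrt(2)*n - 13*n - 15*sqrt(2)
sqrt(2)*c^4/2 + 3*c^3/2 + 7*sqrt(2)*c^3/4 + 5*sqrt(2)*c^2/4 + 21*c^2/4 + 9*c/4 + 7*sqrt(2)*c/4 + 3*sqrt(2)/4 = (c + 1/2)*(c + 3)*(c + sqrt(2))*(sqrt(2)*c/2 + 1/2)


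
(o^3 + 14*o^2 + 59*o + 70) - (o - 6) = o^3 + 14*o^2 + 58*o + 76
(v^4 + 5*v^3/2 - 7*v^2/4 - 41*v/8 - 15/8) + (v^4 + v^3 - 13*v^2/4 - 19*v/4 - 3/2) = 2*v^4 + 7*v^3/2 - 5*v^2 - 79*v/8 - 27/8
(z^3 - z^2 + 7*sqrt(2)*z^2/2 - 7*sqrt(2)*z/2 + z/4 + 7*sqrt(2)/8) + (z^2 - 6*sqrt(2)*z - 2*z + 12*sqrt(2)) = z^3 + 7*sqrt(2)*z^2/2 - 19*sqrt(2)*z/2 - 7*z/4 + 103*sqrt(2)/8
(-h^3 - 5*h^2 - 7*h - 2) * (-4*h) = 4*h^4 + 20*h^3 + 28*h^2 + 8*h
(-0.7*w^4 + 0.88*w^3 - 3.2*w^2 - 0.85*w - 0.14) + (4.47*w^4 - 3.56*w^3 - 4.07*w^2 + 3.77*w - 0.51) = 3.77*w^4 - 2.68*w^3 - 7.27*w^2 + 2.92*w - 0.65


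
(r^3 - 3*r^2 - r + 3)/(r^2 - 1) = r - 3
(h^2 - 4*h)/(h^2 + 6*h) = (h - 4)/(h + 6)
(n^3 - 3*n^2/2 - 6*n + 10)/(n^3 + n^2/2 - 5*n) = (n - 2)/n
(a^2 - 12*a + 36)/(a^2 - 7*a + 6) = (a - 6)/(a - 1)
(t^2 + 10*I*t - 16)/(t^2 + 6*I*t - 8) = (t + 8*I)/(t + 4*I)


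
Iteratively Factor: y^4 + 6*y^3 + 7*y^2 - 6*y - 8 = (y + 2)*(y^3 + 4*y^2 - y - 4) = (y - 1)*(y + 2)*(y^2 + 5*y + 4) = (y - 1)*(y + 2)*(y + 4)*(y + 1)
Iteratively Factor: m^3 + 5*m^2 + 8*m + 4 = (m + 2)*(m^2 + 3*m + 2) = (m + 1)*(m + 2)*(m + 2)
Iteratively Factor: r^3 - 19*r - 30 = (r + 3)*(r^2 - 3*r - 10) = (r - 5)*(r + 3)*(r + 2)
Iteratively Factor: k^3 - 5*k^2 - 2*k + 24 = (k + 2)*(k^2 - 7*k + 12) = (k - 3)*(k + 2)*(k - 4)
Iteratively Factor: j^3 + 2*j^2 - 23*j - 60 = (j + 3)*(j^2 - j - 20) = (j - 5)*(j + 3)*(j + 4)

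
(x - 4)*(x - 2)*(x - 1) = x^3 - 7*x^2 + 14*x - 8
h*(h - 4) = h^2 - 4*h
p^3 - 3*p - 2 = (p - 2)*(p + 1)^2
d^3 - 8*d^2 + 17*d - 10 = (d - 5)*(d - 2)*(d - 1)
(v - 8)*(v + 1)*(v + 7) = v^3 - 57*v - 56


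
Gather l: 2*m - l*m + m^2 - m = -l*m + m^2 + m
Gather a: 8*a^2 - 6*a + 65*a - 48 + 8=8*a^2 + 59*a - 40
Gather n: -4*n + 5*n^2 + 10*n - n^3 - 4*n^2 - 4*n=-n^3 + n^2 + 2*n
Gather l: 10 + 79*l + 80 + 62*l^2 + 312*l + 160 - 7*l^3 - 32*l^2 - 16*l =-7*l^3 + 30*l^2 + 375*l + 250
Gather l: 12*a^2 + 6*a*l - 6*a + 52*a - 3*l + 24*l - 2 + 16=12*a^2 + 46*a + l*(6*a + 21) + 14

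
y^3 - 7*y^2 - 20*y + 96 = (y - 8)*(y - 3)*(y + 4)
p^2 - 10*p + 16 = (p - 8)*(p - 2)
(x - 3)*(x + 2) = x^2 - x - 6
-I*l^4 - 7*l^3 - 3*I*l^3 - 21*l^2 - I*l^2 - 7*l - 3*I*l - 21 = (l + 3)*(l - 7*I)*(l - I)*(-I*l + 1)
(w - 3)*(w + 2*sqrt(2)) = w^2 - 3*w + 2*sqrt(2)*w - 6*sqrt(2)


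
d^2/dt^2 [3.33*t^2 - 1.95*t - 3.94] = 6.66000000000000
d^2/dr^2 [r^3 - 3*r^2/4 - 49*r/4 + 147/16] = 6*r - 3/2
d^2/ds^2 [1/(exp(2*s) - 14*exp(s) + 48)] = 2*((7 - 2*exp(s))*(exp(2*s) - 14*exp(s) + 48) + 4*(exp(s) - 7)^2*exp(s))*exp(s)/(exp(2*s) - 14*exp(s) + 48)^3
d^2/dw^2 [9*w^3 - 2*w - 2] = 54*w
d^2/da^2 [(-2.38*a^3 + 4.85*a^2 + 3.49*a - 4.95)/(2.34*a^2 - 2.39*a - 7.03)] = (1.4210854715202e-14*a^5 + 5.6843418860808e-14*a^4 - 13.0246400000001*a^3 + 76.1472240000001*a^2 - 195.163044*a + 142.700094)/(12.812904*a^6 - 39.260052*a^5 - 75.381462*a^4 + 222.243949*a^3 + 226.466529*a^2 - 354.347853*a - 347.428927)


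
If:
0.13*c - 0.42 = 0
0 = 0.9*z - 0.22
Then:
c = 3.23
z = 0.24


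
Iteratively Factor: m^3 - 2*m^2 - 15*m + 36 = (m - 3)*(m^2 + m - 12) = (m - 3)*(m + 4)*(m - 3)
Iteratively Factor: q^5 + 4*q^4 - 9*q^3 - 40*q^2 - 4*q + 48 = (q - 1)*(q^4 + 5*q^3 - 4*q^2 - 44*q - 48) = (q - 3)*(q - 1)*(q^3 + 8*q^2 + 20*q + 16) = (q - 3)*(q - 1)*(q + 2)*(q^2 + 6*q + 8) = (q - 3)*(q - 1)*(q + 2)*(q + 4)*(q + 2)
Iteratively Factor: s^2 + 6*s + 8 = (s + 4)*(s + 2)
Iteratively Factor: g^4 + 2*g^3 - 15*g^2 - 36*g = (g)*(g^3 + 2*g^2 - 15*g - 36) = g*(g + 3)*(g^2 - g - 12) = g*(g - 4)*(g + 3)*(g + 3)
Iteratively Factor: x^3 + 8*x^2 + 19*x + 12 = (x + 4)*(x^2 + 4*x + 3) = (x + 3)*(x + 4)*(x + 1)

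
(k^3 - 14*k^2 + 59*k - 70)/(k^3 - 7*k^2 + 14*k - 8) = (k^2 - 12*k + 35)/(k^2 - 5*k + 4)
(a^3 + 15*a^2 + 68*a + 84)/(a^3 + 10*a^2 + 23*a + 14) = (a + 6)/(a + 1)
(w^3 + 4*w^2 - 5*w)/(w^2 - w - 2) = w*(-w^2 - 4*w + 5)/(-w^2 + w + 2)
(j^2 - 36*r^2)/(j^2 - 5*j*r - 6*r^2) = (j + 6*r)/(j + r)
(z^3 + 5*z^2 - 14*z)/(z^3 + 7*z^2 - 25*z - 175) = z*(z - 2)/(z^2 - 25)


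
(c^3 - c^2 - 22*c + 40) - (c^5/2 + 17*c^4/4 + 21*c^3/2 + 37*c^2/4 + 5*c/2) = -c^5/2 - 17*c^4/4 - 19*c^3/2 - 41*c^2/4 - 49*c/2 + 40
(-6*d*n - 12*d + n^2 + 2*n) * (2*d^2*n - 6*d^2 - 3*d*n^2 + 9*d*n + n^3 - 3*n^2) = -12*d^3*n^2 + 12*d^3*n + 72*d^3 + 20*d^2*n^3 - 20*d^2*n^2 - 120*d^2*n - 9*d*n^4 + 9*d*n^3 + 54*d*n^2 + n^5 - n^4 - 6*n^3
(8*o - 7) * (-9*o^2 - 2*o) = -72*o^3 + 47*o^2 + 14*o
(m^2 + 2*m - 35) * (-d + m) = -d*m^2 - 2*d*m + 35*d + m^3 + 2*m^2 - 35*m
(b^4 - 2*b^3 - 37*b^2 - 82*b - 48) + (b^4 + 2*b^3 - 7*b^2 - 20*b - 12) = 2*b^4 - 44*b^2 - 102*b - 60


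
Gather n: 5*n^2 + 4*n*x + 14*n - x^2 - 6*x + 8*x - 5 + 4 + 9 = 5*n^2 + n*(4*x + 14) - x^2 + 2*x + 8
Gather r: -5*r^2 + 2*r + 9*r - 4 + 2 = -5*r^2 + 11*r - 2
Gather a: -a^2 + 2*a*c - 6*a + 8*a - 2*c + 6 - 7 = -a^2 + a*(2*c + 2) - 2*c - 1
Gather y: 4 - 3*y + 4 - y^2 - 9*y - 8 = -y^2 - 12*y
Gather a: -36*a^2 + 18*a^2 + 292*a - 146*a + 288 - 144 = -18*a^2 + 146*a + 144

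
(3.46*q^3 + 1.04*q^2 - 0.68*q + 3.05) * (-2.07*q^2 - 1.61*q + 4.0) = -7.1622*q^5 - 7.7234*q^4 + 13.5732*q^3 - 1.0587*q^2 - 7.6305*q + 12.2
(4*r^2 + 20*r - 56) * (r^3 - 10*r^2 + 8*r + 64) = 4*r^5 - 20*r^4 - 224*r^3 + 976*r^2 + 832*r - 3584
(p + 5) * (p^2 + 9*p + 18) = p^3 + 14*p^2 + 63*p + 90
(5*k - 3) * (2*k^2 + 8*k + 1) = 10*k^3 + 34*k^2 - 19*k - 3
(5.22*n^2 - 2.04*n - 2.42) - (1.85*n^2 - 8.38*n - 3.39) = 3.37*n^2 + 6.34*n + 0.97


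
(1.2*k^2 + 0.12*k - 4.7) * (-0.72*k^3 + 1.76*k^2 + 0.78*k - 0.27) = -0.864*k^5 + 2.0256*k^4 + 4.5312*k^3 - 8.5024*k^2 - 3.6984*k + 1.269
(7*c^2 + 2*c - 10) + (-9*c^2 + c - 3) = -2*c^2 + 3*c - 13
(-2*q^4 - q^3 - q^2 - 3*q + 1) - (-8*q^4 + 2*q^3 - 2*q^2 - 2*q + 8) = 6*q^4 - 3*q^3 + q^2 - q - 7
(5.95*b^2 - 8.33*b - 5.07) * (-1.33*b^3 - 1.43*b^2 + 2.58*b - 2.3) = -7.9135*b^5 + 2.5704*b^4 + 34.006*b^3 - 27.9263*b^2 + 6.0784*b + 11.661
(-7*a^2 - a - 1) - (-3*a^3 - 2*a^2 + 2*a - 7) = 3*a^3 - 5*a^2 - 3*a + 6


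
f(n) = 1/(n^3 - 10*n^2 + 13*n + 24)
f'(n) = (-3*n^2 + 20*n - 13)/(n^3 - 10*n^2 + 13*n + 24)^2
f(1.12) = 0.04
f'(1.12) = 0.01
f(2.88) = 0.42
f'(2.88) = 3.47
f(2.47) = 0.10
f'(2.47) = 0.17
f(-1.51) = -0.05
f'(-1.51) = -0.10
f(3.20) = -0.25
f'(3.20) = 1.25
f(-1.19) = -0.14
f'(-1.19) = -0.77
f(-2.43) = -0.01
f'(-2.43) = -0.01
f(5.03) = -0.03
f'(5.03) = 0.01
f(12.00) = 0.00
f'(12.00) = 0.00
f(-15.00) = 0.00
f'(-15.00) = 0.00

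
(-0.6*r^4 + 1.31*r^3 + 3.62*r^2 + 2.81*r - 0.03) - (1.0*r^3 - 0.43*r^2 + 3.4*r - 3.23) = -0.6*r^4 + 0.31*r^3 + 4.05*r^2 - 0.59*r + 3.2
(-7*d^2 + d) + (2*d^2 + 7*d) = -5*d^2 + 8*d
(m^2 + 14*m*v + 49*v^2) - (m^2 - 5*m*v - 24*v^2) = 19*m*v + 73*v^2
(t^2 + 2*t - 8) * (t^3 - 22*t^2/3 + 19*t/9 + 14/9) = t^5 - 16*t^4/3 - 185*t^3/9 + 580*t^2/9 - 124*t/9 - 112/9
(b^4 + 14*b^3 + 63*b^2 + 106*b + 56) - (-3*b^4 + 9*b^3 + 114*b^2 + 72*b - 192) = 4*b^4 + 5*b^3 - 51*b^2 + 34*b + 248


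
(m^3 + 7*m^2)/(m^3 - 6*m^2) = (m + 7)/(m - 6)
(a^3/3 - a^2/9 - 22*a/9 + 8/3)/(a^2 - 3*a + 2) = (3*a^2 + 5*a - 12)/(9*(a - 1))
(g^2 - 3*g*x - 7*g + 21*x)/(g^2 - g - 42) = (g - 3*x)/(g + 6)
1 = 1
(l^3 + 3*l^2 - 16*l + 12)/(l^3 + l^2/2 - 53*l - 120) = 2*(l^2 - 3*l + 2)/(2*l^2 - 11*l - 40)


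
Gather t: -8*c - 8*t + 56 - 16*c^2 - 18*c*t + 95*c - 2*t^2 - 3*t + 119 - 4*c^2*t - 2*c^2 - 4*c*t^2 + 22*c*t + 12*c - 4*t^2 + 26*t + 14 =-18*c^2 + 99*c + t^2*(-4*c - 6) + t*(-4*c^2 + 4*c + 15) + 189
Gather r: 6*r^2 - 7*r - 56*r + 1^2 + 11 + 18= 6*r^2 - 63*r + 30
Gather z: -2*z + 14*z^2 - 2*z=14*z^2 - 4*z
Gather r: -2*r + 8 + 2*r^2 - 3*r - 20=2*r^2 - 5*r - 12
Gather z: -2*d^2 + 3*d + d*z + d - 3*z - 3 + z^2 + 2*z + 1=-2*d^2 + 4*d + z^2 + z*(d - 1) - 2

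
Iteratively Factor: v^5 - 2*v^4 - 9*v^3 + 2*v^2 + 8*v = (v + 1)*(v^4 - 3*v^3 - 6*v^2 + 8*v) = v*(v + 1)*(v^3 - 3*v^2 - 6*v + 8) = v*(v + 1)*(v + 2)*(v^2 - 5*v + 4) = v*(v - 1)*(v + 1)*(v + 2)*(v - 4)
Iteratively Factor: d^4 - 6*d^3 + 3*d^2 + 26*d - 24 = (d - 3)*(d^3 - 3*d^2 - 6*d + 8) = (d - 3)*(d + 2)*(d^2 - 5*d + 4) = (d - 3)*(d - 1)*(d + 2)*(d - 4)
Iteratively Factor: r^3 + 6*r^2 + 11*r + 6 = (r + 1)*(r^2 + 5*r + 6) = (r + 1)*(r + 3)*(r + 2)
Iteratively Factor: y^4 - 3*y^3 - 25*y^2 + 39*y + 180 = (y - 4)*(y^3 + y^2 - 21*y - 45) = (y - 5)*(y - 4)*(y^2 + 6*y + 9) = (y - 5)*(y - 4)*(y + 3)*(y + 3)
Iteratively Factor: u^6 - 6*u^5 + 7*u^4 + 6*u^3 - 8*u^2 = (u - 2)*(u^5 - 4*u^4 - u^3 + 4*u^2) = (u - 2)*(u + 1)*(u^4 - 5*u^3 + 4*u^2) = u*(u - 2)*(u + 1)*(u^3 - 5*u^2 + 4*u) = u*(u - 4)*(u - 2)*(u + 1)*(u^2 - u) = u^2*(u - 4)*(u - 2)*(u + 1)*(u - 1)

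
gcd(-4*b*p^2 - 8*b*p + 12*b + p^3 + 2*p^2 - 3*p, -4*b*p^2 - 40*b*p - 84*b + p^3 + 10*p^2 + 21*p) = -4*b*p - 12*b + p^2 + 3*p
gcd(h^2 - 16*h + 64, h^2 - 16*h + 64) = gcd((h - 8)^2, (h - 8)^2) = h^2 - 16*h + 64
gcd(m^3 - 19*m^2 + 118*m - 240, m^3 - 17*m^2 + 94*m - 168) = m - 6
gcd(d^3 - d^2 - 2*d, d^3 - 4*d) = d^2 - 2*d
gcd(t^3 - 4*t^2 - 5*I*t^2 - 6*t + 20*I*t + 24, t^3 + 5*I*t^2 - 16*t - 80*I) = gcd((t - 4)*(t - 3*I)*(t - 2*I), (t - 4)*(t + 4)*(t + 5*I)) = t - 4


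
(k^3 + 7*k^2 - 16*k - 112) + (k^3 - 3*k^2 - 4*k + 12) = 2*k^3 + 4*k^2 - 20*k - 100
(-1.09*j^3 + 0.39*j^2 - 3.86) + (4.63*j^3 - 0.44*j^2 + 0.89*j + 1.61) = 3.54*j^3 - 0.05*j^2 + 0.89*j - 2.25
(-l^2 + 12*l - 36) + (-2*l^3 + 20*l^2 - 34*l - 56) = -2*l^3 + 19*l^2 - 22*l - 92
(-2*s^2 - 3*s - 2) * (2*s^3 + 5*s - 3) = -4*s^5 - 6*s^4 - 14*s^3 - 9*s^2 - s + 6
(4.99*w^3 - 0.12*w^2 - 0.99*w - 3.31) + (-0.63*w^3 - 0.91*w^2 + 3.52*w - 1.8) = 4.36*w^3 - 1.03*w^2 + 2.53*w - 5.11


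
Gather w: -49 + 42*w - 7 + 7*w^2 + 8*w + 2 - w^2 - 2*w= 6*w^2 + 48*w - 54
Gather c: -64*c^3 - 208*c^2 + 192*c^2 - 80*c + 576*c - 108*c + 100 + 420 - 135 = -64*c^3 - 16*c^2 + 388*c + 385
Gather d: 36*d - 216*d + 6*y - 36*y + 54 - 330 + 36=-180*d - 30*y - 240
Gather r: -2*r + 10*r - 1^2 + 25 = 8*r + 24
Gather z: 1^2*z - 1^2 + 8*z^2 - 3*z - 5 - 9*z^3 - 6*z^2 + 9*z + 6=-9*z^3 + 2*z^2 + 7*z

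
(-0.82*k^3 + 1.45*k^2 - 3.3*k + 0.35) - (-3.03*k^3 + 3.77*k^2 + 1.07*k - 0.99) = 2.21*k^3 - 2.32*k^2 - 4.37*k + 1.34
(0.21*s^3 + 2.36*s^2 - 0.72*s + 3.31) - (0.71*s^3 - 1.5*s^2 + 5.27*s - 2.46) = -0.5*s^3 + 3.86*s^2 - 5.99*s + 5.77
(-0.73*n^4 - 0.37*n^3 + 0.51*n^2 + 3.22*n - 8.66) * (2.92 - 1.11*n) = 0.8103*n^5 - 1.7209*n^4 - 1.6465*n^3 - 2.085*n^2 + 19.015*n - 25.2872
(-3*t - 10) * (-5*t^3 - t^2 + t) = 15*t^4 + 53*t^3 + 7*t^2 - 10*t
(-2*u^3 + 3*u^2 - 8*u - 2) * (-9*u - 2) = 18*u^4 - 23*u^3 + 66*u^2 + 34*u + 4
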